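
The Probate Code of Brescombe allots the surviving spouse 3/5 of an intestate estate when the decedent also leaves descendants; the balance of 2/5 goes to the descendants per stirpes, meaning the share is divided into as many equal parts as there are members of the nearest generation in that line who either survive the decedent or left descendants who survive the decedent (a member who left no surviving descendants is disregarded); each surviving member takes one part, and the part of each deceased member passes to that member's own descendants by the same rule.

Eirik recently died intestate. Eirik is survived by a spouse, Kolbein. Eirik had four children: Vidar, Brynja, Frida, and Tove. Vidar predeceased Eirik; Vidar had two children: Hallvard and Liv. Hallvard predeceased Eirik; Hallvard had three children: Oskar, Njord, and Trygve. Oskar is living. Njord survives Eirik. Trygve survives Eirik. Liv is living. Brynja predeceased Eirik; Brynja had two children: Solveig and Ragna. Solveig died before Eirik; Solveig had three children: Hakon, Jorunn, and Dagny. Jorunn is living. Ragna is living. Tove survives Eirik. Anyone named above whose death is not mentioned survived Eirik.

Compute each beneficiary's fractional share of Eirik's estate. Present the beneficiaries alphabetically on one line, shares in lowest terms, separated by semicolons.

Dagny 1/60; Frida 1/10; Hakon 1/60; Jorunn 1/60; Kolbein 3/5; Liv 1/20; Njord 1/60; Oskar 1/60; Ragna 1/20; Tove 1/10; Trygve 1/60

Kolbein, as surviving spouse, takes 3/5.
The remaining 2/5 passes to Eirik's descendants per stirpes.
The 2/5 is divided into 4 equal shares of 1/10 among Vidar, Brynja, Frida, Tove.
Vidar predeceased; the 1/10 allotted to Vidar's branch passes to Vidar's issue by representation.
The 1/10 is divided into 2 equal shares of 1/20 among Hallvard, Liv.
Hallvard predeceased; the 1/20 allotted to Hallvard's branch passes to Hallvard's issue by representation.
The 1/20 is divided into 3 equal shares of 1/60 among Oskar, Njord, Trygve.
Oskar is living and takes 1/60.
Njord is living and takes 1/60.
Trygve is living and takes 1/60.
Liv is living and takes 1/20.
Brynja predeceased; the 1/10 allotted to Brynja's branch passes to Brynja's issue by representation.
The 1/10 is divided into 2 equal shares of 1/20 among Solveig, Ragna.
Solveig predeceased; the 1/20 allotted to Solveig's branch passes to Solveig's issue by representation.
The 1/20 is divided into 3 equal shares of 1/60 among Hakon, Jorunn, Dagny.
Hakon is living and takes 1/60.
Jorunn is living and takes 1/60.
Dagny is living and takes 1/60.
Ragna is living and takes 1/20.
Frida is living and takes 1/10.
Tove is living and takes 1/10.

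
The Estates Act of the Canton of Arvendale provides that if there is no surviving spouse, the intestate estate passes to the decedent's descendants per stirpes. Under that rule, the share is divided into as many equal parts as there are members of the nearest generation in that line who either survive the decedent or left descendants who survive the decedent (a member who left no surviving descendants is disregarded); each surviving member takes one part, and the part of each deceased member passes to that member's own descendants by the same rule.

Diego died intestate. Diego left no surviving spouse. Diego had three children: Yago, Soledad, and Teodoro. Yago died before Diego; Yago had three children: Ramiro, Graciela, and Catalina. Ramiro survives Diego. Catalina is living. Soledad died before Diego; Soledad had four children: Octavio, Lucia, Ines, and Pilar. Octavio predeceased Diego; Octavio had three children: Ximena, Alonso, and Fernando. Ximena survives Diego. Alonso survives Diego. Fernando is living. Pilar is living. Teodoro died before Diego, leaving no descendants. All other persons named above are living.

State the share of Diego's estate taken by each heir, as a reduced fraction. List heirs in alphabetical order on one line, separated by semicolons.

There is no surviving spouse, so the entire estate passes to Diego's descendants per stirpes.
Teodoro left no surviving issue, so that branch lapses and is disregarded.
The estate is divided into 2 equal shares of 1/2 among Yago, Soledad.
Yago predeceased; the 1/2 allotted to Yago's branch passes to Yago's issue by representation.
The 1/2 is divided into 3 equal shares of 1/6 among Ramiro, Graciela, Catalina.
Ramiro is living and takes 1/6.
Graciela is living and takes 1/6.
Catalina is living and takes 1/6.
Soledad predeceased; the 1/2 allotted to Soledad's branch passes to Soledad's issue by representation.
The 1/2 is divided into 4 equal shares of 1/8 among Octavio, Lucia, Ines, Pilar.
Octavio predeceased; the 1/8 allotted to Octavio's branch passes to Octavio's issue by representation.
The 1/8 is divided into 3 equal shares of 1/24 among Ximena, Alonso, Fernando.
Ximena is living and takes 1/24.
Alonso is living and takes 1/24.
Fernando is living and takes 1/24.
Lucia is living and takes 1/8.
Ines is living and takes 1/8.
Pilar is living and takes 1/8.

Alonso 1/24; Catalina 1/6; Fernando 1/24; Graciela 1/6; Ines 1/8; Lucia 1/8; Pilar 1/8; Ramiro 1/6; Ximena 1/24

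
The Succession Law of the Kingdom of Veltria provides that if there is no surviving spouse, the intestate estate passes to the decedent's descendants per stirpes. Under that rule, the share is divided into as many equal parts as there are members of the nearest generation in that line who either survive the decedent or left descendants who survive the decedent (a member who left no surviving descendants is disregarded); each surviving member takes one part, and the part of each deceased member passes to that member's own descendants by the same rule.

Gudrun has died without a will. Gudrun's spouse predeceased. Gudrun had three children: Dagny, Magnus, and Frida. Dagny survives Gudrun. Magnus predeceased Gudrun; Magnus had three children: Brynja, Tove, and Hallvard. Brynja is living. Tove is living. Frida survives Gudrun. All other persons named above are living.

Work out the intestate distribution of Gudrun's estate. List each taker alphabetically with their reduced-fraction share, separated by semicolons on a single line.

There is no surviving spouse, so the entire estate passes to Gudrun's descendants per stirpes.
The estate is divided into 3 equal shares of 1/3 among Dagny, Magnus, Frida.
Dagny is living and takes 1/3.
Magnus predeceased; the 1/3 allotted to Magnus's branch passes to Magnus's issue by representation.
The 1/3 is divided into 3 equal shares of 1/9 among Brynja, Tove, Hallvard.
Brynja is living and takes 1/9.
Tove is living and takes 1/9.
Hallvard is living and takes 1/9.
Frida is living and takes 1/3.

Brynja 1/9; Dagny 1/3; Frida 1/3; Hallvard 1/9; Tove 1/9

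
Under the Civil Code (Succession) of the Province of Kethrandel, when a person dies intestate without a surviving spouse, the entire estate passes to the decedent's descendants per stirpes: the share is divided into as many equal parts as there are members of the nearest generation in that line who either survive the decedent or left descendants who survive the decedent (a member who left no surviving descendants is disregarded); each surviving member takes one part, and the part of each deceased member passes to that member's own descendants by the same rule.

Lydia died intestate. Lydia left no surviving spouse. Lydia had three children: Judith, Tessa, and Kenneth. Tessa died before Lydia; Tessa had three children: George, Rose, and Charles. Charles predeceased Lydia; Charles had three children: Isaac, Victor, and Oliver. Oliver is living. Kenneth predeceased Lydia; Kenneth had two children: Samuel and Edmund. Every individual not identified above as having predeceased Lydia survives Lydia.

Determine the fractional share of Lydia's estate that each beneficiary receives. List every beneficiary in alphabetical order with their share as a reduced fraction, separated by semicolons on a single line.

There is no surviving spouse, so the entire estate passes to Lydia's descendants per stirpes.
The estate is divided into 3 equal shares of 1/3 among Judith, Tessa, Kenneth.
Judith is living and takes 1/3.
Tessa predeceased; the 1/3 allotted to Tessa's branch passes to Tessa's issue by representation.
The 1/3 is divided into 3 equal shares of 1/9 among George, Rose, Charles.
George is living and takes 1/9.
Rose is living and takes 1/9.
Charles predeceased; the 1/9 allotted to Charles's branch passes to Charles's issue by representation.
The 1/9 is divided into 3 equal shares of 1/27 among Isaac, Victor, Oliver.
Isaac is living and takes 1/27.
Victor is living and takes 1/27.
Oliver is living and takes 1/27.
Kenneth predeceased; the 1/3 allotted to Kenneth's branch passes to Kenneth's issue by representation.
The 1/3 is divided into 2 equal shares of 1/6 among Samuel, Edmund.
Samuel is living and takes 1/6.
Edmund is living and takes 1/6.

Edmund 1/6; George 1/9; Isaac 1/27; Judith 1/3; Oliver 1/27; Rose 1/9; Samuel 1/6; Victor 1/27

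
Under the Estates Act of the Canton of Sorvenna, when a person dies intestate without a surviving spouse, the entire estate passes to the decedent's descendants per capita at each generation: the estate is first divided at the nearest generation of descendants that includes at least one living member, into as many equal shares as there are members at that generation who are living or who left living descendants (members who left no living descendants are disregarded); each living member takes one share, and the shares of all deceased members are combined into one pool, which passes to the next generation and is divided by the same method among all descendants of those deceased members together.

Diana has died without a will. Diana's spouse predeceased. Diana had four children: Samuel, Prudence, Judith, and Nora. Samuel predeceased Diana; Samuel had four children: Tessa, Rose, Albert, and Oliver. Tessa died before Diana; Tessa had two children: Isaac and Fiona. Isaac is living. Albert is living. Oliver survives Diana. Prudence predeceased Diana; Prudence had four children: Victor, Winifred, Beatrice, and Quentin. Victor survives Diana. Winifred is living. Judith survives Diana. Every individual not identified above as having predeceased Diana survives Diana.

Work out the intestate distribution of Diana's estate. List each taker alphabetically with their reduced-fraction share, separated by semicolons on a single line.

There is no surviving spouse, so the entire estate passes to Diana's descendants per capita at each generation.
At generation 1 (Samuel, Prudence, Judith, Nora) there are 4 shares of (1)/4 = 1/4 each.
Living: Judith and Nora — each takes 1/4.
Deceased: Samuel and Prudence. Their combined 1/2 is pooled and carried to generation 2.
At generation 2 (Tessa, Rose, Albert, Oliver, Victor, Winifred, Beatrice, Quentin) there are 8 shares of (1/2)/8 = 1/16 each.
Living: Rose, Albert, Oliver, Victor, Winifred, Beatrice, and Quentin — each takes 1/16.
Deceased: Tessa. That 1/16 share is carried to generation 3.
At generation 3 (Isaac, Fiona) there are 2 shares of (1/16)/2 = 1/32 each.
Living: Isaac and Fiona — each takes 1/32.

Albert 1/16; Beatrice 1/16; Fiona 1/32; Isaac 1/32; Judith 1/4; Nora 1/4; Oliver 1/16; Quentin 1/16; Rose 1/16; Victor 1/16; Winifred 1/16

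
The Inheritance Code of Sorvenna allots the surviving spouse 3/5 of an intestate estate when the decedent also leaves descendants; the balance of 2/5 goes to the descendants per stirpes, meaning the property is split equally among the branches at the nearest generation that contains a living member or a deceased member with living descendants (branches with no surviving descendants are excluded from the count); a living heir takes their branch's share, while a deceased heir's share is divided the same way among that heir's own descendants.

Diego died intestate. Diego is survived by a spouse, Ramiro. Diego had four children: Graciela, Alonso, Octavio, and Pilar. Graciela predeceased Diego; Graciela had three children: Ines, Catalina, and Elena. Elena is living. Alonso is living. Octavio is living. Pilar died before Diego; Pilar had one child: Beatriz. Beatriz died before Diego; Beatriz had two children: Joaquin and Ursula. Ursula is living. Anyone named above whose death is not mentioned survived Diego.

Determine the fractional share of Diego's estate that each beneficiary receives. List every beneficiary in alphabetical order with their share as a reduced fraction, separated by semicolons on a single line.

Alonso 1/10; Catalina 1/30; Elena 1/30; Ines 1/30; Joaquin 1/20; Octavio 1/10; Ramiro 3/5; Ursula 1/20

Ramiro, as surviving spouse, takes 3/5.
The remaining 2/5 passes to Diego's descendants per stirpes.
The 2/5 is divided into 4 equal shares of 1/10 among Graciela, Alonso, Octavio, Pilar.
Graciela predeceased; the 1/10 allotted to Graciela's branch passes to Graciela's issue by representation.
The 1/10 is divided into 3 equal shares of 1/30 among Ines, Catalina, Elena.
Ines is living and takes 1/30.
Catalina is living and takes 1/30.
Elena is living and takes 1/30.
Alonso is living and takes 1/10.
Octavio is living and takes 1/10.
Pilar predeceased; the 1/10 allotted to Pilar's branch passes to Pilar's issue by representation.
Beatriz's line is the sole branch at this level, so the full 1/10 passes to Beatriz's issue by representation.
The 1/10 is divided into 2 equal shares of 1/20 among Joaquin, Ursula.
Joaquin is living and takes 1/20.
Ursula is living and takes 1/20.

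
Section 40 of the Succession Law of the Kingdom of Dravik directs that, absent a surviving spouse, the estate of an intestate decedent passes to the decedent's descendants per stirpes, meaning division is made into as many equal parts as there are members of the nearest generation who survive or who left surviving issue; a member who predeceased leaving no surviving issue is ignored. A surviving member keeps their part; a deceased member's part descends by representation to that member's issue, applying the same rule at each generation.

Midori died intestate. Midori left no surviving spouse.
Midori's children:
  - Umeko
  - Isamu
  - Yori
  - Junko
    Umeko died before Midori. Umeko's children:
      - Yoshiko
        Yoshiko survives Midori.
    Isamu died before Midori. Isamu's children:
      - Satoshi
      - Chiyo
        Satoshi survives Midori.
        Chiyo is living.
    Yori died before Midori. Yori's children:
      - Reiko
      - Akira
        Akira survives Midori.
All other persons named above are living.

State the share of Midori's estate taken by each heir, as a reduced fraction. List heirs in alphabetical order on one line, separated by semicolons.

There is no surviving spouse, so the entire estate passes to Midori's descendants per stirpes.
The estate is divided into 4 equal shares of 1/4 among Umeko, Isamu, Yori, Junko.
Umeko predeceased; the 1/4 allotted to Umeko's branch passes to Umeko's issue by representation.
Yoshiko is the sole taker at this level and receives the full 1/4.
Isamu predeceased; the 1/4 allotted to Isamu's branch passes to Isamu's issue by representation.
The 1/4 is divided into 2 equal shares of 1/8 among Satoshi, Chiyo.
Satoshi is living and takes 1/8.
Chiyo is living and takes 1/8.
Yori predeceased; the 1/4 allotted to Yori's branch passes to Yori's issue by representation.
The 1/4 is divided into 2 equal shares of 1/8 among Reiko, Akira.
Reiko is living and takes 1/8.
Akira is living and takes 1/8.
Junko is living and takes 1/4.

Akira 1/8; Chiyo 1/8; Junko 1/4; Reiko 1/8; Satoshi 1/8; Yoshiko 1/4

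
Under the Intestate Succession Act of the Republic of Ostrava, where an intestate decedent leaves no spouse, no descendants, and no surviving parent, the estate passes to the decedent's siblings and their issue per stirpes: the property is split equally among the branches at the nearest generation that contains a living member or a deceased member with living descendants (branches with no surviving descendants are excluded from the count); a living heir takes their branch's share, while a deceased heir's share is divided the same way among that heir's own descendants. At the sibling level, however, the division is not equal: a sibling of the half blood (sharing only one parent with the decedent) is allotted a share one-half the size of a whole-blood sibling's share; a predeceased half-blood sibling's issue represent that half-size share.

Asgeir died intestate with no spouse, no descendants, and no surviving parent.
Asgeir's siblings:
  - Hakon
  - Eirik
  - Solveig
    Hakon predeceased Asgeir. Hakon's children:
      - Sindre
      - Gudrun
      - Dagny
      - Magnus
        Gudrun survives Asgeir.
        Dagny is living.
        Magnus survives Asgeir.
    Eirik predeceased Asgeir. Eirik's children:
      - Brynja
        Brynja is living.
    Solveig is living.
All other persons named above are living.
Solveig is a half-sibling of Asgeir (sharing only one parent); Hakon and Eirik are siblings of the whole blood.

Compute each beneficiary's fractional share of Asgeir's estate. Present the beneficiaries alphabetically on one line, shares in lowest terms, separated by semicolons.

Brynja 2/5; Dagny 1/10; Gudrun 1/10; Magnus 1/10; Sindre 1/10; Solveig 1/5

No spouse, descendants, or parent survives, so the estate passes to Asgeir's siblings per stirpes.
Half-blood siblings count for one-half the weight of whole-blood siblings at the initial division.
Dividing 1 in proportion to weights (total weight 5/2): Hakon (weight 1) → 2/5; Eirik (weight 1) → 2/5; Solveig (weight 1/2) → 1/5.
Hakon predeceased; the 2/5 allotted to Hakon's branch passes to Hakon's issue by representation.
The 2/5 is divided into 4 equal shares of 1/10 among Sindre, Gudrun, Dagny, Magnus.
Sindre is living and takes 1/10.
Gudrun is living and takes 1/10.
Dagny is living and takes 1/10.
Magnus is living and takes 1/10.
Eirik predeceased; the 2/5 allotted to Eirik's branch passes to Eirik's issue by representation.
Brynja is the sole taker at this level and receives the full 2/5.
Solveig is living and takes 1/5.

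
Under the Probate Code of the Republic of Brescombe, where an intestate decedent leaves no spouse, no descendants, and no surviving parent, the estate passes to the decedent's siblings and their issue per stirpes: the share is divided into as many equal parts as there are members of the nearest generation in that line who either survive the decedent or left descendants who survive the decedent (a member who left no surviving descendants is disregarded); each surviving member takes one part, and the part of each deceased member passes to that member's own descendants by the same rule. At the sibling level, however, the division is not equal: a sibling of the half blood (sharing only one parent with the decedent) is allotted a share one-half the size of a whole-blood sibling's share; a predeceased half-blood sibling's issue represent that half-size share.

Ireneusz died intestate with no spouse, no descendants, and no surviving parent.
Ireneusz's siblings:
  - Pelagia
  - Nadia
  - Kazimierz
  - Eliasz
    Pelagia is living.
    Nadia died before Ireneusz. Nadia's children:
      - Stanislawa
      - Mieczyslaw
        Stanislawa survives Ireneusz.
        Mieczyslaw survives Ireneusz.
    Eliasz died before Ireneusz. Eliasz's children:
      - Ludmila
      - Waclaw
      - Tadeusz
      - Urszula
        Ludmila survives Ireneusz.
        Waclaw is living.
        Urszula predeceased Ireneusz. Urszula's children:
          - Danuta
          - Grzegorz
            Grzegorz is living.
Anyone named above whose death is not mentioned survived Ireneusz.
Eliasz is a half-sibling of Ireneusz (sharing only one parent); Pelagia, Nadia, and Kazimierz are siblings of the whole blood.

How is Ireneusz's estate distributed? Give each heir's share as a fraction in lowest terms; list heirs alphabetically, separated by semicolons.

Danuta 1/56; Grzegorz 1/56; Kazimierz 2/7; Ludmila 1/28; Mieczyslaw 1/7; Pelagia 2/7; Stanislawa 1/7; Tadeusz 1/28; Waclaw 1/28

No spouse, descendants, or parent survives, so the estate passes to Ireneusz's siblings per stirpes.
Half-blood siblings count for one-half the weight of whole-blood siblings at the initial division.
Dividing 1 in proportion to weights (total weight 7/2): Pelagia (weight 1) → 2/7; Nadia (weight 1) → 2/7; Kazimierz (weight 1) → 2/7; Eliasz (weight 1/2) → 1/7.
Pelagia is living and takes 2/7.
Nadia predeceased; the 2/7 allotted to Nadia's branch passes to Nadia's issue by representation.
The 2/7 is divided into 2 equal shares of 1/7 among Stanislawa, Mieczyslaw.
Stanislawa is living and takes 1/7.
Mieczyslaw is living and takes 1/7.
Kazimierz is living and takes 2/7.
Eliasz predeceased; the 1/7 allotted to Eliasz's branch passes to Eliasz's issue by representation.
The 1/7 is divided into 4 equal shares of 1/28 among Ludmila, Waclaw, Tadeusz, Urszula.
Ludmila is living and takes 1/28.
Waclaw is living and takes 1/28.
Tadeusz is living and takes 1/28.
Urszula predeceased; the 1/28 allotted to Urszula's branch passes to Urszula's issue by representation.
The 1/28 is divided into 2 equal shares of 1/56 among Danuta, Grzegorz.
Danuta is living and takes 1/56.
Grzegorz is living and takes 1/56.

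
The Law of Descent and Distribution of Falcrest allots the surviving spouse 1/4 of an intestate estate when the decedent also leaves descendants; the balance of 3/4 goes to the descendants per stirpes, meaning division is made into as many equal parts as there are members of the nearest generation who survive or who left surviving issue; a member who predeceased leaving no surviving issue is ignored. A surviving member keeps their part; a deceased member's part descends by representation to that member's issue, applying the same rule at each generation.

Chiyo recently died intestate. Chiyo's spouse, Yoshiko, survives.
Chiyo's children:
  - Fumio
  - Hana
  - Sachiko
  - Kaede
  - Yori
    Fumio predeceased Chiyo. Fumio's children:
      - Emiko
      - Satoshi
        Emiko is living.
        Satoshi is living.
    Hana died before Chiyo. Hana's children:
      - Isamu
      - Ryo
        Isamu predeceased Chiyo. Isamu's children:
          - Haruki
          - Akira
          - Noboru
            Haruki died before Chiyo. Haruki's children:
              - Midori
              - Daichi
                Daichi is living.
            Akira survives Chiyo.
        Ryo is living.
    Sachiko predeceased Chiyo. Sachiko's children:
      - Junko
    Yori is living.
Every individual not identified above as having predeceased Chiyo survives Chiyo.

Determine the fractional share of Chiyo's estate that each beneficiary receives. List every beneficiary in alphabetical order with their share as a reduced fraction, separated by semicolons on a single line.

Akira 1/40; Daichi 1/80; Emiko 3/40; Junko 3/20; Kaede 3/20; Midori 1/80; Noboru 1/40; Ryo 3/40; Satoshi 3/40; Yori 3/20; Yoshiko 1/4

Yoshiko, as surviving spouse, takes 1/4.
The remaining 3/4 passes to Chiyo's descendants per stirpes.
The 3/4 is divided into 5 equal shares of 3/20 among Fumio, Hana, Sachiko, Kaede, Yori.
Fumio predeceased; the 3/20 allotted to Fumio's branch passes to Fumio's issue by representation.
The 3/20 is divided into 2 equal shares of 3/40 among Emiko, Satoshi.
Emiko is living and takes 3/40.
Satoshi is living and takes 3/40.
Hana predeceased; the 3/20 allotted to Hana's branch passes to Hana's issue by representation.
The 3/20 is divided into 2 equal shares of 3/40 among Isamu, Ryo.
Isamu predeceased; the 3/40 allotted to Isamu's branch passes to Isamu's issue by representation.
The 3/40 is divided into 3 equal shares of 1/40 among Haruki, Akira, Noboru.
Haruki predeceased; the 1/40 allotted to Haruki's branch passes to Haruki's issue by representation.
The 1/40 is divided into 2 equal shares of 1/80 among Midori, Daichi.
Midori is living and takes 1/80.
Daichi is living and takes 1/80.
Akira is living and takes 1/40.
Noboru is living and takes 1/40.
Ryo is living and takes 3/40.
Sachiko predeceased; the 3/20 allotted to Sachiko's branch passes to Sachiko's issue by representation.
Junko is the sole taker at this level and receives the full 3/20.
Kaede is living and takes 3/20.
Yori is living and takes 3/20.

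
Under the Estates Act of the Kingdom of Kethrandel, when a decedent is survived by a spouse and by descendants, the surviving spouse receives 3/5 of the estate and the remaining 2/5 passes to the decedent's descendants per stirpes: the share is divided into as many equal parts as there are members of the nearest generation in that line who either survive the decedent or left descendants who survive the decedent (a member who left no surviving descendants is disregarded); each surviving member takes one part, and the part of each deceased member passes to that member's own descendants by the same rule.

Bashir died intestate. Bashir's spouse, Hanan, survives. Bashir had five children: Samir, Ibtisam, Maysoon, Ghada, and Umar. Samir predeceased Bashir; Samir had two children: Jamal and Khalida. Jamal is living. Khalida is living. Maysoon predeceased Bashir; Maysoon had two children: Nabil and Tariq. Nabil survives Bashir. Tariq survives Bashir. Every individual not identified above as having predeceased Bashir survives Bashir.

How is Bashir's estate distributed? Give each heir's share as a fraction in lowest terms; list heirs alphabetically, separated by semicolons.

Hanan, as surviving spouse, takes 3/5.
The remaining 2/5 passes to Bashir's descendants per stirpes.
The 2/5 is divided into 5 equal shares of 2/25 among Samir, Ibtisam, Maysoon, Ghada, Umar.
Samir predeceased; the 2/25 allotted to Samir's branch passes to Samir's issue by representation.
The 2/25 is divided into 2 equal shares of 1/25 among Jamal, Khalida.
Jamal is living and takes 1/25.
Khalida is living and takes 1/25.
Ibtisam is living and takes 2/25.
Maysoon predeceased; the 2/25 allotted to Maysoon's branch passes to Maysoon's issue by representation.
The 2/25 is divided into 2 equal shares of 1/25 among Nabil, Tariq.
Nabil is living and takes 1/25.
Tariq is living and takes 1/25.
Ghada is living and takes 2/25.
Umar is living and takes 2/25.

Ghada 2/25; Hanan 3/5; Ibtisam 2/25; Jamal 1/25; Khalida 1/25; Nabil 1/25; Tariq 1/25; Umar 2/25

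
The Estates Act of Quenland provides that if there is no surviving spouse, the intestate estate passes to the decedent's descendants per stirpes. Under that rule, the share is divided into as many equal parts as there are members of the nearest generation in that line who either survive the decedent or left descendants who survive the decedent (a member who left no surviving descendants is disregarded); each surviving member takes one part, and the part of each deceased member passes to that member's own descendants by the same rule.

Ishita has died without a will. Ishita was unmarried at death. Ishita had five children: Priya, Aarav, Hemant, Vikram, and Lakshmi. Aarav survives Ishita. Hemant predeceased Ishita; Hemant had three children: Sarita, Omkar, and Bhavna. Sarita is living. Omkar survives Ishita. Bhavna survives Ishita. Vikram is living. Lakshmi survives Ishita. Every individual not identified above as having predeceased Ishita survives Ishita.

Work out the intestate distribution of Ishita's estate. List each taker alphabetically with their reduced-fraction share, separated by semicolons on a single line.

There is no surviving spouse, so the entire estate passes to Ishita's descendants per stirpes.
The estate is divided into 5 equal shares of 1/5 among Priya, Aarav, Hemant, Vikram, Lakshmi.
Priya is living and takes 1/5.
Aarav is living and takes 1/5.
Hemant predeceased; the 1/5 allotted to Hemant's branch passes to Hemant's issue by representation.
The 1/5 is divided into 3 equal shares of 1/15 among Sarita, Omkar, Bhavna.
Sarita is living and takes 1/15.
Omkar is living and takes 1/15.
Bhavna is living and takes 1/15.
Vikram is living and takes 1/5.
Lakshmi is living and takes 1/5.

Aarav 1/5; Bhavna 1/15; Lakshmi 1/5; Omkar 1/15; Priya 1/5; Sarita 1/15; Vikram 1/5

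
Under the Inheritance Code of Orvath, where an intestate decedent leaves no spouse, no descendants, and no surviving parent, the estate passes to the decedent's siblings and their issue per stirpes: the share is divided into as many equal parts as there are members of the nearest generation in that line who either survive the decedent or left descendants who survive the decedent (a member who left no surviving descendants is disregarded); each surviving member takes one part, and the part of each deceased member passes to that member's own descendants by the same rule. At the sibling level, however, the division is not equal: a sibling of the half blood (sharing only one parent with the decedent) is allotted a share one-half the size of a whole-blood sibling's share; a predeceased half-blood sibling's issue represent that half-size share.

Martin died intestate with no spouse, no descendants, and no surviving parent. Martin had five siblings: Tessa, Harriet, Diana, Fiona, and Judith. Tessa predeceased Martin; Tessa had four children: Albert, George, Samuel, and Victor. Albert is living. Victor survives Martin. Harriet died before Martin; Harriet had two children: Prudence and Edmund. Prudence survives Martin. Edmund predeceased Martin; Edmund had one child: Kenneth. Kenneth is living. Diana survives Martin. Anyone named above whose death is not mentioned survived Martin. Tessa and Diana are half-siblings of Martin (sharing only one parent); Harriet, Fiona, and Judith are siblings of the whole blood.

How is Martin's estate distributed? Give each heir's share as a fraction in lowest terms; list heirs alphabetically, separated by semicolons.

No spouse, descendants, or parent survives, so the estate passes to Martin's siblings per stirpes.
Half-blood siblings count for one-half the weight of whole-blood siblings at the initial division.
Dividing 1 in proportion to weights (total weight 4): Tessa (weight 1/2) → 1/8; Harriet (weight 1) → 1/4; Diana (weight 1/2) → 1/8; Fiona (weight 1) → 1/4; Judith (weight 1) → 1/4.
Tessa predeceased; the 1/8 allotted to Tessa's branch passes to Tessa's issue by representation.
The 1/8 is divided into 4 equal shares of 1/32 among Albert, George, Samuel, Victor.
Albert is living and takes 1/32.
George is living and takes 1/32.
Samuel is living and takes 1/32.
Victor is living and takes 1/32.
Harriet predeceased; the 1/4 allotted to Harriet's branch passes to Harriet's issue by representation.
The 1/4 is divided into 2 equal shares of 1/8 among Prudence, Edmund.
Prudence is living and takes 1/8.
Edmund predeceased; the 1/8 allotted to Edmund's branch passes to Edmund's issue by representation.
Kenneth is the sole taker at this level and receives the full 1/8.
Diana is living and takes 1/8.
Fiona is living and takes 1/4.
Judith is living and takes 1/4.

Albert 1/32; Diana 1/8; Fiona 1/4; George 1/32; Judith 1/4; Kenneth 1/8; Prudence 1/8; Samuel 1/32; Victor 1/32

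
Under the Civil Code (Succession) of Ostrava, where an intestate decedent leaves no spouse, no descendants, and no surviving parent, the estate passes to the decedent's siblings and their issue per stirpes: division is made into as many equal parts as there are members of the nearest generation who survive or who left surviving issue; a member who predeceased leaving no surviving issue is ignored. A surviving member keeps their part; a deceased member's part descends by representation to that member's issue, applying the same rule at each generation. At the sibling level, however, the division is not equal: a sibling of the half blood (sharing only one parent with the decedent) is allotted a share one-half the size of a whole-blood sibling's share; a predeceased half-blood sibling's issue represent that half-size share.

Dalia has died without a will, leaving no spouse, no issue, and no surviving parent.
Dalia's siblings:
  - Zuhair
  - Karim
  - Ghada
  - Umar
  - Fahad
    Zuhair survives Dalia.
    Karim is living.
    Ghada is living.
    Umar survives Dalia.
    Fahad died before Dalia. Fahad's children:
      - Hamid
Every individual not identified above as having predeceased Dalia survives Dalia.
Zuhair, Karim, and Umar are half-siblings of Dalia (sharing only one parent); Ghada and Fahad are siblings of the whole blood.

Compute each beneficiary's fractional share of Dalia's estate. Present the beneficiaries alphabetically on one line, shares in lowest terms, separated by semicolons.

Ghada 2/7; Hamid 2/7; Karim 1/7; Umar 1/7; Zuhair 1/7

No spouse, descendants, or parent survives, so the estate passes to Dalia's siblings per stirpes.
Half-blood siblings count for one-half the weight of whole-blood siblings at the initial division.
Dividing 1 in proportion to weights (total weight 7/2): Zuhair (weight 1/2) → 1/7; Karim (weight 1/2) → 1/7; Ghada (weight 1) → 2/7; Umar (weight 1/2) → 1/7; Fahad (weight 1) → 2/7.
Zuhair is living and takes 1/7.
Karim is living and takes 1/7.
Ghada is living and takes 2/7.
Umar is living and takes 1/7.
Fahad predeceased; the 2/7 allotted to Fahad's branch passes to Fahad's issue by representation.
Hamid is the sole taker at this level and receives the full 2/7.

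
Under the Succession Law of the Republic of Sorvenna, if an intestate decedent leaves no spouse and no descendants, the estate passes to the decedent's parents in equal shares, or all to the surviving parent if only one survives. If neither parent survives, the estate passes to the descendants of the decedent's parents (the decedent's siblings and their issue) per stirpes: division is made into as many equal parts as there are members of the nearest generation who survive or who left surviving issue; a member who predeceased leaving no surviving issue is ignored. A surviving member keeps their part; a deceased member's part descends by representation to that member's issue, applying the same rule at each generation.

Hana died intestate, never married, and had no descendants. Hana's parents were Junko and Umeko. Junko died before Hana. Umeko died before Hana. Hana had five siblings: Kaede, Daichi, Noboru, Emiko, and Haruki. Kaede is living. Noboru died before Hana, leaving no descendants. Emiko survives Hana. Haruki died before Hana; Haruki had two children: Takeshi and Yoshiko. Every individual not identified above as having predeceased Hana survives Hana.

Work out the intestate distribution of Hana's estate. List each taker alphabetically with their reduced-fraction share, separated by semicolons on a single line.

Daichi 1/4; Emiko 1/4; Kaede 1/4; Takeshi 1/8; Yoshiko 1/8

Neither parent survives and there are no descendants, so the estate passes to Hana's siblings and their issue per stirpes.
Noboru left no surviving issue, so that branch lapses and is disregarded.
The estate is divided into 4 equal shares of 1/4 among Kaede, Daichi, Emiko, Haruki.
Kaede is living and takes 1/4.
Daichi is living and takes 1/4.
Emiko is living and takes 1/4.
Haruki predeceased; the 1/4 allotted to Haruki's branch passes to Haruki's issue by representation.
The 1/4 is divided into 2 equal shares of 1/8 among Takeshi, Yoshiko.
Takeshi is living and takes 1/8.
Yoshiko is living and takes 1/8.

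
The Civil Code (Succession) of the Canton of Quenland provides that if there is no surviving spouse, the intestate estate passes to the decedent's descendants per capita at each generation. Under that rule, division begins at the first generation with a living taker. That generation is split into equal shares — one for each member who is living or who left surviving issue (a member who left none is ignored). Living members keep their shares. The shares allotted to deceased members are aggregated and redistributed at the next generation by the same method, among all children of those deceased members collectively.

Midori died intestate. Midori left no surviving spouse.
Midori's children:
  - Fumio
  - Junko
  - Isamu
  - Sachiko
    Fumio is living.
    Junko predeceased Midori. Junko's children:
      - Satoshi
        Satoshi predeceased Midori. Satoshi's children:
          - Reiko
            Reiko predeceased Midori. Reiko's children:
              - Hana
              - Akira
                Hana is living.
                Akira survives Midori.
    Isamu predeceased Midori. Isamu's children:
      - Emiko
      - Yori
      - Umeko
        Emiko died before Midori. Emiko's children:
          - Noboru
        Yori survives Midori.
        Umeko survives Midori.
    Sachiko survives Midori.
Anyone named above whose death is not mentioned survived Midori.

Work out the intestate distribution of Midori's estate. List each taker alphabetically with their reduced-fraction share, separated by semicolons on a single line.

There is no surviving spouse, so the entire estate passes to Midori's descendants per capita at each generation.
At generation 1 (Fumio, Junko, Isamu, Sachiko) there are 4 shares of (1)/4 = 1/4 each.
Living: Fumio and Sachiko — each takes 1/4.
Deceased: Junko and Isamu. Their combined 1/2 is pooled and carried to generation 2.
At generation 2 (Satoshi, Emiko, Yori, Umeko) there are 4 shares of (1/2)/4 = 1/8 each.
Living: Yori and Umeko — each takes 1/8.
Deceased: Satoshi and Emiko. Their combined 1/4 is pooled and carried to generation 3.
At generation 3 (Reiko, Noboru) there are 2 shares of (1/4)/2 = 1/8 each.
Living: Noboru — each takes 1/8.
Deceased: Reiko. That 1/8 share is carried to generation 4.
At generation 4 (Hana, Akira) there are 2 shares of (1/8)/2 = 1/16 each.
Living: Hana and Akira — each takes 1/16.

Akira 1/16; Fumio 1/4; Hana 1/16; Noboru 1/8; Sachiko 1/4; Umeko 1/8; Yori 1/8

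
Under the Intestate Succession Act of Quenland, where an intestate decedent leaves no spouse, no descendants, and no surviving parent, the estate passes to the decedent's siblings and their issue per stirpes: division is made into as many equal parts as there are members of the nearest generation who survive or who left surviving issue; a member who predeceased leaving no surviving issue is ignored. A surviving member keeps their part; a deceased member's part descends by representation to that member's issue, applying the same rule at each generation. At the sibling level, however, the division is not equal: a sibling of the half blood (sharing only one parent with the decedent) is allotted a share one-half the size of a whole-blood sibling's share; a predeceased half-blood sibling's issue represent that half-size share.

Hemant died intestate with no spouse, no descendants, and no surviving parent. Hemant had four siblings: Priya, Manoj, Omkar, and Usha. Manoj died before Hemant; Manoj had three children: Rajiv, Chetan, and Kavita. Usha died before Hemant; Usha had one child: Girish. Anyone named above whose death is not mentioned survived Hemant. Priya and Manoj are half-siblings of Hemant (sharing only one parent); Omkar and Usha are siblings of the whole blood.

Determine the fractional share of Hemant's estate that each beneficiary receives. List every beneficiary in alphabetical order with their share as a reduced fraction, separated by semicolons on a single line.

No spouse, descendants, or parent survives, so the estate passes to Hemant's siblings per stirpes.
Half-blood siblings count for one-half the weight of whole-blood siblings at the initial division.
Dividing 1 in proportion to weights (total weight 3): Priya (weight 1/2) → 1/6; Manoj (weight 1/2) → 1/6; Omkar (weight 1) → 1/3; Usha (weight 1) → 1/3.
Priya is living and takes 1/6.
Manoj predeceased; the 1/6 allotted to Manoj's branch passes to Manoj's issue by representation.
The 1/6 is divided into 3 equal shares of 1/18 among Rajiv, Chetan, Kavita.
Rajiv is living and takes 1/18.
Chetan is living and takes 1/18.
Kavita is living and takes 1/18.
Omkar is living and takes 1/3.
Usha predeceased; the 1/3 allotted to Usha's branch passes to Usha's issue by representation.
Girish is the sole taker at this level and receives the full 1/3.

Chetan 1/18; Girish 1/3; Kavita 1/18; Omkar 1/3; Priya 1/6; Rajiv 1/18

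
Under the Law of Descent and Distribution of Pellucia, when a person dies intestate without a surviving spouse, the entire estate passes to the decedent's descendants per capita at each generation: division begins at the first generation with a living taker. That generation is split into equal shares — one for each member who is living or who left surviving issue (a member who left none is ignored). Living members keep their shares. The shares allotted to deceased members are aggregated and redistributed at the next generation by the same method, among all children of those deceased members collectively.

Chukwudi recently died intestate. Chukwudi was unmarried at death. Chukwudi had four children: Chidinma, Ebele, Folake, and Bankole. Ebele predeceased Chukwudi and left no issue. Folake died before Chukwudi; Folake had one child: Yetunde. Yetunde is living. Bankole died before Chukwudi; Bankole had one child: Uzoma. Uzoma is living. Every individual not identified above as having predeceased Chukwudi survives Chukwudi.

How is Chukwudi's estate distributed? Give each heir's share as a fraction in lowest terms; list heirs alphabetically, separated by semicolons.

There is no surviving spouse, so the entire estate passes to Chukwudi's descendants per capita at each generation.
At generation 1 (Chidinma, Folake, Bankole) there are 3 shares of (1)/3 = 1/3 each.
Living: Chidinma — each takes 1/3.
Deceased: Folake and Bankole. Their combined 2/3 is pooled and carried to generation 2.
At generation 2 (Yetunde, Uzoma) there are 2 shares of (2/3)/2 = 1/3 each.
Living: Yetunde and Uzoma — each takes 1/3.

Chidinma 1/3; Uzoma 1/3; Yetunde 1/3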